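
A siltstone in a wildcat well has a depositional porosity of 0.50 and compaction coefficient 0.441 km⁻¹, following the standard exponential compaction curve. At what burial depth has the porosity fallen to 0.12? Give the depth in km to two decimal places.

Invert Athy's law: d = ln(n₀/n) / c
d = ln(0.5/0.12) / 0.441 = ln(4.167) / 0.441 = 1.4271 / 0.441 = 3.236 km

3.24 km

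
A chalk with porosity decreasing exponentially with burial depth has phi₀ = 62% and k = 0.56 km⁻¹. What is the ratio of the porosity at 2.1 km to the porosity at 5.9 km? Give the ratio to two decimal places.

phi(z₁)/phi(z₂) = e^(−k·z₁)/e^(−k·z₂) = e^{k(z₂−z₁)}
= exp(0.56 × 3.8) = exp(2.128) = 8.3981

8.40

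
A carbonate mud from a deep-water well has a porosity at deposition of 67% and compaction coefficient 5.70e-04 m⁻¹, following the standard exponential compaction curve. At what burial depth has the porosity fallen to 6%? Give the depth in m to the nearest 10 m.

4230 m

Working in km (1 km = 1000 m; k in km⁻¹ = k in m⁻¹ × 1000):
Invert Athy's law: d = ln(phi₀/phi) / k
d = ln(0.67/0.06) / 0.57 = ln(11.17) / 0.57 = 2.4129 / 0.57 = 4.233 km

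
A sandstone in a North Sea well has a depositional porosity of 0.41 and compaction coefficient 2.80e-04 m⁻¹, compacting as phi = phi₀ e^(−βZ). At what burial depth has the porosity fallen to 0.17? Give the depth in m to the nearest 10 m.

Working in km (1 km = 1000 m; β in km⁻¹ = β in m⁻¹ × 1000):
Invert Athy's law: Z = ln(phi₀/phi) / β
Z = ln(0.41/0.17) / 0.28 = ln(2.412) / 0.28 = 0.8804 / 0.28 = 3.144 km

3140 m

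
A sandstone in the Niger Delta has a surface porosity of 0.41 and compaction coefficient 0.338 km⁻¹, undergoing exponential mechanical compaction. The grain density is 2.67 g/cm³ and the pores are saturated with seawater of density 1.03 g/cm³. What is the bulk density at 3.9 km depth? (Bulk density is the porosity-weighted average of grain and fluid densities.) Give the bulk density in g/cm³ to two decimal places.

2.49 g/cm³

Porosity at depth: φ = 0.41·exp(−0.338×3.9) = 0.41×0.2676 = 0.1097
Bulk density: ρ_b = (1−φ)ρ_g + φ·ρ_f = 0.8903×2.67 + 0.1097×1.03
       = 2.377 + 0.113 = 2.490 g/cm³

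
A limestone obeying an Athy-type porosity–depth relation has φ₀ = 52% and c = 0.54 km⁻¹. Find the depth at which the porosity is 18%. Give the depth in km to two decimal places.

1.96 km

Invert Athy's law: z = ln(φ₀/φ) / c
z = ln(0.52/0.18) / 0.54 = ln(2.889) / 0.54 = 1.0609 / 0.54 = 1.965 km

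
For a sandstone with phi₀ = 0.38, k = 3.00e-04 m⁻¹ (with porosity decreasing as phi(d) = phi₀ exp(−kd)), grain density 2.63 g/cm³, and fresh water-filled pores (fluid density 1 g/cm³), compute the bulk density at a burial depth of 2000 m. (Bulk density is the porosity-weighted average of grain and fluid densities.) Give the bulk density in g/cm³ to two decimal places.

2.29 g/cm³

Working in km (1 km = 1000 m; k in km⁻¹ = k in m⁻¹ × 1000):
Porosity at depth: phi = 0.38·exp(−0.3×2) = 0.38×0.5488 = 0.2085
Bulk density: ρ_b = (1−phi)ρ_g + phi·ρ_f = 0.7915×2.63 + 0.2085×1
       = 2.082 + 0.209 = 2.290 g/cm³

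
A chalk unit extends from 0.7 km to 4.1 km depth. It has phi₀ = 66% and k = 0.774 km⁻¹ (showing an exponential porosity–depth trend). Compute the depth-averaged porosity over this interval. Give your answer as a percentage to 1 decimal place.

13.5%

⟨phi⟩ = (1/(z₂−z₁)) ∫ phi₀ e^(−kz) dz = phi₀·(e^(−k·z₁) − e^(−k·z₂)) / (k·(z₂−z₁))
e^(−0.774×0.7) = 0.5817; e^(−0.774×4.1) = 0.0419
⟨phi⟩ = 0.66 × (0.5817 − 0.0419) / (0.774 × 3.4) = 0.66 × 0.2051 = 0.1354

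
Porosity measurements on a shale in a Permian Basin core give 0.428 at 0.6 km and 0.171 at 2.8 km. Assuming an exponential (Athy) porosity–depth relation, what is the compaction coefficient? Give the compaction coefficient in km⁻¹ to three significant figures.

Athy: n(Z) = n₀ e^(−cZ) ⇒ n₁/n₂ = e^{c(Z₂−Z₁)} ⇒ c = ln(n₁/n₂)/(Z₂−Z₁)
c = ln(0.428/0.171) / (2.8 − 0.6) = ln(2.503) / 2.2 = 0.9175 / 2.2 = 0.417 km⁻¹

0.417 km⁻¹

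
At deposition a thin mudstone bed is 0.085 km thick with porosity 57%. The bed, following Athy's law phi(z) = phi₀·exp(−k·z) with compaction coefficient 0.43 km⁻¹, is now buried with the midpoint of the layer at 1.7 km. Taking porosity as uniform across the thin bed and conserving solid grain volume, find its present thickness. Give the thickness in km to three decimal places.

Porosity at 1.7 km: phi = 0.57·exp(−0.43×1.7) = 0.2744
Solid-volume conservation: h(1−phi) = h₀(1−phi₀) ⇒ h = h₀·(1−phi₀)/(1−phi)
h = 0.085 × (1 − 0.57)/(1 − 0.2744) = 0.085 × 0.5926 = 0.0504 km

0.050 km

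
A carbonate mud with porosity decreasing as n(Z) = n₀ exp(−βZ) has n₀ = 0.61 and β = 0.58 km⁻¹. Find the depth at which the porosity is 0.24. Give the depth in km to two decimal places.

Invert Athy's law: Z = ln(n₀/n) / β
Z = ln(0.61/0.24) / 0.58 = ln(2.542) / 0.58 = 0.9328 / 0.58 = 1.608 km

1.61 km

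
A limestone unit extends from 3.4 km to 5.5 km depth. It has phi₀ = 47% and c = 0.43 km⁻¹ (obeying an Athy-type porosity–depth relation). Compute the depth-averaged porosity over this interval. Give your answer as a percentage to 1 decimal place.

⟨phi⟩ = (1/(Z₂−Z₁)) ∫ phi₀ e^(−cZ) dZ = phi₀·(e^(−c·Z₁) − e^(−c·Z₂)) / (c·(Z₂−Z₁))
e^(−0.43×3.4) = 0.2318; e^(−0.43×5.5) = 0.0939
⟨phi⟩ = 0.47 × (0.2318 − 0.0939) / (0.43 × 2.1) = 0.47 × 0.1526 = 0.0717

7.2%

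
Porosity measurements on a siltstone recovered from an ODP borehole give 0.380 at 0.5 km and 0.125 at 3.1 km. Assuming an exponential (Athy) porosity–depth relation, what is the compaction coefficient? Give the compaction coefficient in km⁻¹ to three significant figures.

Athy: phi(z) = phi₀ e^(−βz) ⇒ phi₁/phi₂ = e^{β(z₂−z₁)} ⇒ β = ln(phi₁/phi₂)/(z₂−z₁)
β = ln(0.38/0.125) / (3.1 − 0.5) = ln(3.04) / 2.6 = 1.1119 / 2.6 = 0.4276 km⁻¹

0.428 km⁻¹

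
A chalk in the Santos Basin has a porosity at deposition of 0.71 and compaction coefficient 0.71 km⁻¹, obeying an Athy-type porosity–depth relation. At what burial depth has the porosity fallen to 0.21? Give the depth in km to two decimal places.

1.72 km

Invert Athy's law: d = ln(n₀/n) / k
d = ln(0.71/0.21) / 0.71 = ln(3.381) / 0.71 = 1.2182 / 0.71 = 1.716 km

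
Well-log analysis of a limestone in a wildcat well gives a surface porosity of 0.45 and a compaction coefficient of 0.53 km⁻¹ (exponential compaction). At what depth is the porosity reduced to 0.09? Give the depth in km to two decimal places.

Invert Athy's law: z = ln(φ₀/φ) / k
z = ln(0.45/0.09) / 0.53 = ln(5) / 0.53 = 1.6094 / 0.53 = 3.037 km

3.04 km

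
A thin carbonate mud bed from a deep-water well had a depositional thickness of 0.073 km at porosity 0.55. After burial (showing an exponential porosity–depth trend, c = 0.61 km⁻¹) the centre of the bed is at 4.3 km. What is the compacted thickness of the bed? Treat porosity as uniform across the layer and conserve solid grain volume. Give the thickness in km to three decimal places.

Porosity at 4.3 km: φ = 0.55·exp(−0.61×4.3) = 0.0399
Solid-volume conservation: h(1−φ) = h₀(1−φ₀) ⇒ h = h₀·(1−φ₀)/(1−φ)
h = 0.073 × (1 − 0.55)/(1 − 0.0399) = 0.073 × 0.4687 = 0.0342 km

0.034 km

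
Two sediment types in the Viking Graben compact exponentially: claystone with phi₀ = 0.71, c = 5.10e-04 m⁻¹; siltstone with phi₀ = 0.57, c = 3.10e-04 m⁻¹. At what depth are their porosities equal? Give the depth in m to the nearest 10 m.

1100 m

Working in km (1 km = 1000 m; c in km⁻¹ = c in m⁻¹ × 1000):
Set phi₀ₐ e^(−cₐZ) = phi₀ᵦ e^(−cᵦZ) ⇒ ln(phi₀ₐ/phi₀ᵦ) = (cₐ − cᵦ)·Z
Z = ln(0.71/0.57) / (0.51 − 0.31) = 0.2196 / 0.2 = 1.098 km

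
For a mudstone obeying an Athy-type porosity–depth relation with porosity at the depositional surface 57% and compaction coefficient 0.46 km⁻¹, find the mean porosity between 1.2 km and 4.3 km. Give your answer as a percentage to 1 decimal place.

17.5%

⟨phi⟩ = (1/(Z₂−Z₁)) ∫ phi₀ e^(−cZ) dZ = phi₀·(e^(−c·Z₁) − e^(−c·Z₂)) / (c·(Z₂−Z₁))
e^(−0.46×1.2) = 0.5758; e^(−0.46×4.3) = 0.1383
⟨phi⟩ = 0.57 × (0.5758 − 0.1383) / (0.46 × 3.1) = 0.57 × 0.3068 = 0.1749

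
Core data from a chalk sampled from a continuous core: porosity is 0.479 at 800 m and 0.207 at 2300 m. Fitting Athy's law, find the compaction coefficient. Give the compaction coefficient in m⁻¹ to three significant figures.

0.000559 m⁻¹

Working in km (1 km = 1000 m; k in km⁻¹ = k in m⁻¹ × 1000):
Athy: φ(Z) = φ₀ e^(−kZ) ⇒ φ₁/φ₂ = e^{k(Z₂−Z₁)} ⇒ k = ln(φ₁/φ₂)/(Z₂−Z₁)
k = ln(0.479/0.207) / (2.3 − 0.8) = ln(2.314) / 1.5 = 0.8390 / 1.5 = 0.5593 km⁻¹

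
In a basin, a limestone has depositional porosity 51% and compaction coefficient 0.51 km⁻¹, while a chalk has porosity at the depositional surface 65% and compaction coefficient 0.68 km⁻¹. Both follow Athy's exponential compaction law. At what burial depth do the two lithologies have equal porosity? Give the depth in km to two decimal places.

1.43 km

Set φ₀ₐ e^(−cₐZ) = φ₀ᵦ e^(−cᵦZ) ⇒ ln(φ₀ₐ/φ₀ᵦ) = (cₐ − cᵦ)·Z
Z = ln(0.51/0.65) / (0.51 − 0.68) = -0.2426 / -0.17 = 1.427 km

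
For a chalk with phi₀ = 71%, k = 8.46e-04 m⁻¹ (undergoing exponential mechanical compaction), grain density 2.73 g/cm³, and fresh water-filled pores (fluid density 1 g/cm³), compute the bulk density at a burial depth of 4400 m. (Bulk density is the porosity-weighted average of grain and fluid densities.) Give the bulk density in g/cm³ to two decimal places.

Working in km (1 km = 1000 m; k in km⁻¹ = k in m⁻¹ × 1000):
Porosity at depth: phi = 0.71·exp(−0.846×4.4) = 0.71×0.0242 = 0.0172
Bulk density: ρ_b = (1−phi)ρ_g + phi·ρ_f = 0.9828×2.73 + 0.0172×1
       = 2.683 + 0.017 = 2.700 g/cm³

2.70 g/cm³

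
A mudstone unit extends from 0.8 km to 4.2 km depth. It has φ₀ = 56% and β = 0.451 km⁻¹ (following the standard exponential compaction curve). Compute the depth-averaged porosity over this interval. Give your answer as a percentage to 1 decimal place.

⟨φ⟩ = (1/(z₂−z₁)) ∫ φ₀ e^(−βz) dz = φ₀·(e^(−β·z₁) − e^(−β·z₂)) / (β·(z₂−z₁))
e^(−0.451×0.8) = 0.6971; e^(−0.451×4.2) = 0.1504
⟨φ⟩ = 0.56 × (0.6971 − 0.1504) / (0.451 × 3.4) = 0.56 × 0.3565 = 0.1996

20.0%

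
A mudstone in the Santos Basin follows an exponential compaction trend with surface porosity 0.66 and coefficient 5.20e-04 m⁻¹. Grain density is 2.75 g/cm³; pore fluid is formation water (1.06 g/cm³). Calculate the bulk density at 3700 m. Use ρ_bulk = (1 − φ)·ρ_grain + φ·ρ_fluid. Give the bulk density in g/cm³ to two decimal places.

Working in km (1 km = 1000 m; β in km⁻¹ = β in m⁻¹ × 1000):
Porosity at depth: φ = 0.66·exp(−0.52×3.7) = 0.66×0.1460 = 0.0964
Bulk density: ρ_b = (1−φ)ρ_g + φ·ρ_f = 0.9036×2.75 + 0.0964×1.06
       = 2.485 + 0.102 = 2.587 g/cm³

2.59 g/cm³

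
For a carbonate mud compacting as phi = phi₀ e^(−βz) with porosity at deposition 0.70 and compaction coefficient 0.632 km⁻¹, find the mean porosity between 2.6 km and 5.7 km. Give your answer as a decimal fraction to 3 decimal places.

⟨phi⟩ = (1/(z₂−z₁)) ∫ phi₀ e^(−βz) dz = phi₀·(e^(−β·z₁) − e^(−β·z₂)) / (β·(z₂−z₁))
e^(−0.632×2.6) = 0.1934; e^(−0.632×5.7) = 0.0273
⟨phi⟩ = 0.7 × (0.1934 − 0.0273) / (0.632 × 3.1) = 0.7 × 0.0848 = 0.0593

0.059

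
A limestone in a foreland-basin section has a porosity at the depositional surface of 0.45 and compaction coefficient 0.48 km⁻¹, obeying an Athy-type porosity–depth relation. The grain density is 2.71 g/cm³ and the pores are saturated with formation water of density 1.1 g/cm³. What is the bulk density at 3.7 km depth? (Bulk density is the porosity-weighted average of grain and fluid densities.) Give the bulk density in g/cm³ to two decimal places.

Porosity at depth: phi = 0.45·exp(−0.48×3.7) = 0.45×0.1693 = 0.0762
Bulk density: ρ_b = (1−phi)ρ_g + phi·ρ_f = 0.9238×2.71 + 0.0762×1.1
       = 2.504 + 0.084 = 2.587 g/cm³

2.59 g/cm³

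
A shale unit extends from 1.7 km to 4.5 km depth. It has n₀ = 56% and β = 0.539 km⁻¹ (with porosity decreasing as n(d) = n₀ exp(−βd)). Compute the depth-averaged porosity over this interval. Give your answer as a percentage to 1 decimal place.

⟨n⟩ = (1/(d₂−d₁)) ∫ n₀ e^(−βd) dd = n₀·(e^(−β·d₁) − e^(−β·d₂)) / (β·(d₂−d₁))
e^(−0.539×1.7) = 0.4000; e^(−0.539×4.5) = 0.0884
⟨n⟩ = 0.56 × (0.4000 − 0.0884) / (0.539 × 2.8) = 0.56 × 0.2064 = 0.1156

11.6%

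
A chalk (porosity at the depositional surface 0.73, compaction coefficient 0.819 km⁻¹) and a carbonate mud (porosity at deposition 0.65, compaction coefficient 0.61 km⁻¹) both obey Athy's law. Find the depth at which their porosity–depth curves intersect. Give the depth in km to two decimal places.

0.56 km

Set φ₀ₐ e^(−kₐZ) = φ₀ᵦ e^(−kᵦZ) ⇒ ln(φ₀ₐ/φ₀ᵦ) = (kₐ − kᵦ)·Z
Z = ln(0.73/0.65) / (0.819 − 0.61) = 0.1161 / 0.209 = 0.555 km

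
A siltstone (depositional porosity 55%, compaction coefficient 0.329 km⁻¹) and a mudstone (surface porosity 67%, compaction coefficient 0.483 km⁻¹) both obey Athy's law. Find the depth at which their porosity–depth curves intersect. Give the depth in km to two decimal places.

Set φ₀ₐ e^(−βₐZ) = φ₀ᵦ e^(−βᵦZ) ⇒ ln(φ₀ₐ/φ₀ᵦ) = (βₐ − βᵦ)·Z
Z = ln(0.55/0.67) / (0.329 − 0.483) = -0.1974 / -0.154 = 1.282 km

1.28 km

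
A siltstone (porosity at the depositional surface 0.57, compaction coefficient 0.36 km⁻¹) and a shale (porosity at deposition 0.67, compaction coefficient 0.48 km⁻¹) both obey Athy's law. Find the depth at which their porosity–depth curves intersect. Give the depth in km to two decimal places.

Set n₀ₐ e^(−kₐz) = n₀ᵦ e^(−kᵦz) ⇒ ln(n₀ₐ/n₀ᵦ) = (kₐ − kᵦ)·z
z = ln(0.57/0.67) / (0.36 − 0.48) = -0.1616 / -0.12 = 1.347 km

1.35 km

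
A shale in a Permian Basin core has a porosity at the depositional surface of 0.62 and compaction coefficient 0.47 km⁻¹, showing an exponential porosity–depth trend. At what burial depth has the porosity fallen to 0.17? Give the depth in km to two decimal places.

Invert Athy's law: d = ln(phi₀/phi) / β
d = ln(0.62/0.17) / 0.47 = ln(3.647) / 0.47 = 1.2939 / 0.47 = 2.753 km

2.75 km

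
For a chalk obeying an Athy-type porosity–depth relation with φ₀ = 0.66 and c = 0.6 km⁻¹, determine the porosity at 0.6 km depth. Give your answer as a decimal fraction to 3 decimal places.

0.460

φ = φ₀·exp(−c·z) = 0.66 × exp(−0.6 × 0.6) = 0.66 × exp(−0.36)
  = 0.66 × 0.6977 = 0.4605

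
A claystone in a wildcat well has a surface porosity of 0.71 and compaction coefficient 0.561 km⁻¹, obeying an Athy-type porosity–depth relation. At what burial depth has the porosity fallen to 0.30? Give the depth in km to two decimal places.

Invert Athy's law: d = ln(n₀/n) / c
d = ln(0.71/0.3) / 0.561 = ln(2.367) / 0.561 = 0.8615 / 0.561 = 1.536 km

1.54 km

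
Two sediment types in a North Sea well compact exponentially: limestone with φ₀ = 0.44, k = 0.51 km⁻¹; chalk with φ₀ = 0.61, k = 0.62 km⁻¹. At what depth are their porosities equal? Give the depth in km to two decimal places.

Set φ₀ₐ e^(−kₐZ) = φ₀ᵦ e^(−kᵦZ) ⇒ ln(φ₀ₐ/φ₀ᵦ) = (kₐ − kᵦ)·Z
Z = ln(0.44/0.61) / (0.51 − 0.62) = -0.3267 / -0.11 = 2.970 km

2.97 km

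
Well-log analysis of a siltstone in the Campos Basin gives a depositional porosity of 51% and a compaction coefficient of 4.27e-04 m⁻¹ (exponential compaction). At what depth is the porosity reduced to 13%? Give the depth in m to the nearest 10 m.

3200 m

Working in km (1 km = 1000 m; β in km⁻¹ = β in m⁻¹ × 1000):
Invert Athy's law: Z = ln(φ₀/φ) / β
Z = ln(0.51/0.13) / 0.427 = ln(3.923) / 0.427 = 1.3669 / 0.427 = 3.201 km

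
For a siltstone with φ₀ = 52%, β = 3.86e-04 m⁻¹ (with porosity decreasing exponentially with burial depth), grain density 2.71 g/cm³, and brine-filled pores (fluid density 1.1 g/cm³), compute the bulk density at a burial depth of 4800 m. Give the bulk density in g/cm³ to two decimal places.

2.58 g/cm³

Working in km (1 km = 1000 m; β in km⁻¹ = β in m⁻¹ × 1000):
Porosity at depth: φ = 0.52·exp(−0.386×4.8) = 0.52×0.1568 = 0.0815
Bulk density: ρ_b = (1−φ)ρ_g + φ·ρ_f = 0.9185×2.71 + 0.0815×1.1
       = 2.489 + 0.090 = 2.579 g/cm³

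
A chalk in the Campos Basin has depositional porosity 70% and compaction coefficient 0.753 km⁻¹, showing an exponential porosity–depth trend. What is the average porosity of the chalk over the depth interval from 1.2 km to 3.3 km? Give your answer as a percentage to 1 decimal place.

14.2%

⟨phi⟩ = (1/(d₂−d₁)) ∫ phi₀ e^(−βd) dd = phi₀·(e^(−β·d₁) − e^(−β·d₂)) / (β·(d₂−d₁))
e^(−0.753×1.2) = 0.4051; e^(−0.753×3.3) = 0.0833
⟨phi⟩ = 0.7 × (0.4051 − 0.0833) / (0.753 × 2.1) = 0.7 × 0.2035 = 0.1424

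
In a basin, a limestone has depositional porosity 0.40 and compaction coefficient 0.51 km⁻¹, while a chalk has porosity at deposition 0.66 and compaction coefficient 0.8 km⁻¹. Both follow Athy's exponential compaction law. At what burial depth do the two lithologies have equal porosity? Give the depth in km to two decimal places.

Set n₀ₐ e^(−kₐz) = n₀ᵦ e^(−kᵦz) ⇒ ln(n₀ₐ/n₀ᵦ) = (kₐ − kᵦ)·z
z = ln(0.4/0.66) / (0.51 − 0.8) = -0.5008 / -0.29 = 1.727 km

1.73 km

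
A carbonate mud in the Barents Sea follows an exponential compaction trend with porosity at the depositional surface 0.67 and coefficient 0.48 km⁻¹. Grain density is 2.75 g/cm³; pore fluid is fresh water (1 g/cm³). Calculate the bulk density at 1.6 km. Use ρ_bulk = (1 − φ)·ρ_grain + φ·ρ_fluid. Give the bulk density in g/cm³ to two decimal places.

Porosity at depth: φ = 0.67·exp(−0.48×1.6) = 0.67×0.4639 = 0.3108
Bulk density: ρ_b = (1−φ)ρ_g + φ·ρ_f = 0.6892×2.75 + 0.3108×1
       = 1.895 + 0.311 = 2.206 g/cm³

2.21 g/cm³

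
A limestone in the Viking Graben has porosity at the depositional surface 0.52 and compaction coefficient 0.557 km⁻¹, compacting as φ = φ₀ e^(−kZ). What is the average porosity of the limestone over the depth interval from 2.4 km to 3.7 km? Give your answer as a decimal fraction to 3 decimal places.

⟨φ⟩ = (1/(Z₂−Z₁)) ∫ φ₀ e^(−kZ) dZ = φ₀·(e^(−k·Z₁) − e^(−k·Z₂)) / (k·(Z₂−Z₁))
e^(−0.557×2.4) = 0.2627; e^(−0.557×3.7) = 0.1273
⟨φ⟩ = 0.52 × (0.2627 − 0.1273) / (0.557 × 1.3) = 0.52 × 0.1869 = 0.0972

0.097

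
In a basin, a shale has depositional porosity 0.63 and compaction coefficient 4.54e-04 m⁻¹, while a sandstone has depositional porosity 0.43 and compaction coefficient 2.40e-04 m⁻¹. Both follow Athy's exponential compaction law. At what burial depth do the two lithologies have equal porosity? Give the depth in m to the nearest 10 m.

1780 m

Working in km (1 km = 1000 m; c in km⁻¹ = c in m⁻¹ × 1000):
Set φ₀ₐ e^(−cₐz) = φ₀ᵦ e^(−cᵦz) ⇒ ln(φ₀ₐ/φ₀ᵦ) = (cₐ − cᵦ)·z
z = ln(0.63/0.43) / (0.454 − 0.24) = 0.3819 / 0.214 = 1.785 km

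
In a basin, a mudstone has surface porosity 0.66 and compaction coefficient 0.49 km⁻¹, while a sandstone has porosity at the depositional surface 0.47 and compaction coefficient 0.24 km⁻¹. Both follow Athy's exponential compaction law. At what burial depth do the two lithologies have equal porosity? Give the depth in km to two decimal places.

Set n₀ₐ e^(−βₐZ) = n₀ᵦ e^(−βᵦZ) ⇒ ln(n₀ₐ/n₀ᵦ) = (βₐ − βᵦ)·Z
Z = ln(0.66/0.47) / (0.49 − 0.24) = 0.3395 / 0.25 = 1.358 km

1.36 km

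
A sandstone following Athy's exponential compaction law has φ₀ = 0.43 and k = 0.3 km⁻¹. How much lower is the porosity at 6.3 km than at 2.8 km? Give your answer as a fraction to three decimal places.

φ(2.8) = 0.43·e^(−0.3×2.8) = 0.1856
φ(6.3) = 0.43·e^(−0.3×6.3) = 0.0650
Δφ = 0.1856 − 0.0650 = 0.1207

0.121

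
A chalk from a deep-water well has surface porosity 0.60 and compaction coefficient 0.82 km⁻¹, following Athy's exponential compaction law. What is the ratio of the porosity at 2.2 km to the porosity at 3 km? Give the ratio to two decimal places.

1.93

n(d₁)/n(d₂) = e^(−c·d₁)/e^(−c·d₂) = e^{c(d₂−d₁)}
= exp(0.82 × 0.8) = exp(0.656) = 1.9271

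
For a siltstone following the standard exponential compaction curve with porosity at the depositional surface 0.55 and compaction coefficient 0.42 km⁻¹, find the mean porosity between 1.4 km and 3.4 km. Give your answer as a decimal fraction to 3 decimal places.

⟨φ⟩ = (1/(Z₂−Z₁)) ∫ φ₀ e^(−kZ) dZ = φ₀·(e^(−k·Z₁) − e^(−k·Z₂)) / (k·(Z₂−Z₁))
e^(−0.42×1.4) = 0.5554; e^(−0.42×3.4) = 0.2398
⟨φ⟩ = 0.55 × (0.5554 − 0.2398) / (0.42 × 2) = 0.55 × 0.3758 = 0.2067

0.207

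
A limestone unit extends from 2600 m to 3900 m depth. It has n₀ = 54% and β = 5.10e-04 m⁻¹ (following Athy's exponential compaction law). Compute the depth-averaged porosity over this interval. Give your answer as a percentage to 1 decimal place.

10.5%

Working in km (1 km = 1000 m; β in km⁻¹ = β in m⁻¹ × 1000):
⟨n⟩ = (1/(Z₂−Z₁)) ∫ n₀ e^(−βZ) dZ = n₀·(e^(−β·Z₁) − e^(−β·Z₂)) / (β·(Z₂−Z₁))
e^(−0.51×2.6) = 0.2655; e^(−0.51×3.9) = 0.1368
⟨n⟩ = 0.54 × (0.2655 − 0.1368) / (0.51 × 1.3) = 0.54 × 0.1941 = 0.1048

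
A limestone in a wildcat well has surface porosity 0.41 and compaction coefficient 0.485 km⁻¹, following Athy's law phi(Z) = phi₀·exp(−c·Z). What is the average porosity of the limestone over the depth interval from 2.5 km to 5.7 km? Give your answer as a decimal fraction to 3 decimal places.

⟨phi⟩ = (1/(Z₂−Z₁)) ∫ phi₀ e^(−cZ) dZ = phi₀·(e^(−c·Z₁) − e^(−c·Z₂)) / (c·(Z₂−Z₁))
e^(−0.485×2.5) = 0.2975; e^(−0.485×5.7) = 0.0630
⟨phi⟩ = 0.41 × (0.2975 − 0.0630) / (0.485 × 3.2) = 0.41 × 0.1511 = 0.0619

0.062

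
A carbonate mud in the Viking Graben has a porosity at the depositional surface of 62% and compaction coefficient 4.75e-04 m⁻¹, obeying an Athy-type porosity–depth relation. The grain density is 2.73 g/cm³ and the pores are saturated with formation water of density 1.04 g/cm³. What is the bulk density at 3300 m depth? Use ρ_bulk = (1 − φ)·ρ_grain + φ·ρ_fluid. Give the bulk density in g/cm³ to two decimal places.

Working in km (1 km = 1000 m; c in km⁻¹ = c in m⁻¹ × 1000):
Porosity at depth: phi = 0.62·exp(−0.475×3.3) = 0.62×0.2086 = 0.1293
Bulk density: ρ_b = (1−phi)ρ_g + phi·ρ_f = 0.8707×2.73 + 0.1293×1.04
       = 2.377 + 0.134 = 2.511 g/cm³

2.51 g/cm³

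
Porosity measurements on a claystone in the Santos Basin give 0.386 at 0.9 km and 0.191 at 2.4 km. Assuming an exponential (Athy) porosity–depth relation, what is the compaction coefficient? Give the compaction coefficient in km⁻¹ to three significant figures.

Athy: n(z) = n₀ e^(−βz) ⇒ n₁/n₂ = e^{β(z₂−z₁)} ⇒ β = ln(n₁/n₂)/(z₂−z₁)
β = ln(0.386/0.191) / (2.4 − 0.9) = ln(2.021) / 1.5 = 0.7036 / 1.5 = 0.469 km⁻¹

0.469 km⁻¹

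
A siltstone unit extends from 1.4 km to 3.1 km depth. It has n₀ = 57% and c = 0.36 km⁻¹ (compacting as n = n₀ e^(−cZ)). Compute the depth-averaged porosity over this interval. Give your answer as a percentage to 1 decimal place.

25.8%

⟨n⟩ = (1/(Z₂−Z₁)) ∫ n₀ e^(−cZ) dZ = n₀·(e^(−c·Z₁) − e^(−c·Z₂)) / (c·(Z₂−Z₁))
e^(−0.36×1.4) = 0.6041; e^(−0.36×3.1) = 0.3276
⟨n⟩ = 0.57 × (0.6041 − 0.3276) / (0.36 × 1.7) = 0.57 × 0.4518 = 0.2575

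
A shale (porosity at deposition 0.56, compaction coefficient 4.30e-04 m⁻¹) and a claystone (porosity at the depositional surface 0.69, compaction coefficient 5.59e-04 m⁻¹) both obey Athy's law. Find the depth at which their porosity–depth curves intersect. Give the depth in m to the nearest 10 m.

1620 m

Working in km (1 km = 1000 m; β in km⁻¹ = β in m⁻¹ × 1000):
Set φ₀ₐ e^(−βₐZ) = φ₀ᵦ e^(−βᵦZ) ⇒ ln(φ₀ₐ/φ₀ᵦ) = (βₐ − βᵦ)·Z
Z = ln(0.56/0.69) / (0.43 − 0.559) = -0.2088 / -0.129 = 1.618 km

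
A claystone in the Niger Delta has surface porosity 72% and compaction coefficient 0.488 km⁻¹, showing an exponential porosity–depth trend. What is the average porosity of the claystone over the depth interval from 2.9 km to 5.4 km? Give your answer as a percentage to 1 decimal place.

10.1%

⟨phi⟩ = (1/(d₂−d₁)) ∫ phi₀ e^(−cd) dd = phi₀·(e^(−c·d₁) − e^(−c·d₂)) / (c·(d₂−d₁))
e^(−0.488×2.9) = 0.2429; e^(−0.488×5.4) = 0.0717
⟨phi⟩ = 0.72 × (0.2429 − 0.0717) / (0.488 × 2.5) = 0.72 × 0.1403 = 0.1010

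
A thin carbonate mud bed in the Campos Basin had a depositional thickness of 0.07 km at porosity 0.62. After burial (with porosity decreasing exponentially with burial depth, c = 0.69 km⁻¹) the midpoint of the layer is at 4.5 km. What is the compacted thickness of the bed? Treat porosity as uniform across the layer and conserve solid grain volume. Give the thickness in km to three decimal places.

0.027 km

Porosity at 4.5 km: φ = 0.62·exp(−0.69×4.5) = 0.0278
Solid-volume conservation: h(1−φ) = h₀(1−φ₀) ⇒ h = h₀·(1−φ₀)/(1−φ)
h = 0.07 × (1 − 0.62)/(1 − 0.0278) = 0.07 × 0.3909 = 0.0274 km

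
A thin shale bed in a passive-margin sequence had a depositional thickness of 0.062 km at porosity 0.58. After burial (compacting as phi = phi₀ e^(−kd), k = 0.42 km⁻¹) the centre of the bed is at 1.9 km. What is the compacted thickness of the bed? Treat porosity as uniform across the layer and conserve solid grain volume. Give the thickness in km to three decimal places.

Porosity at 1.9 km: phi = 0.58·exp(−0.42×1.9) = 0.2611
Solid-volume conservation: h(1−phi) = h₀(1−phi₀) ⇒ h = h₀·(1−phi₀)/(1−phi)
h = 0.062 × (1 − 0.58)/(1 − 0.2611) = 0.062 × 0.5684 = 0.0352 km

0.035 km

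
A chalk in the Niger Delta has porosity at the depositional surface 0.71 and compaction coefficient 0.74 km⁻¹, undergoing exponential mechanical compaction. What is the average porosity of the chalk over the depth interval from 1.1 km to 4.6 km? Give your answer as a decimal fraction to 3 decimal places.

0.112

⟨n⟩ = (1/(Z₂−Z₁)) ∫ n₀ e^(−βZ) dZ = n₀·(e^(−β·Z₁) − e^(−β·Z₂)) / (β·(Z₂−Z₁))
e^(−0.74×1.1) = 0.4431; e^(−0.74×4.6) = 0.0332
⟨n⟩ = 0.71 × (0.4431 − 0.0332) / (0.74 × 3.5) = 0.71 × 0.1582 = 0.1124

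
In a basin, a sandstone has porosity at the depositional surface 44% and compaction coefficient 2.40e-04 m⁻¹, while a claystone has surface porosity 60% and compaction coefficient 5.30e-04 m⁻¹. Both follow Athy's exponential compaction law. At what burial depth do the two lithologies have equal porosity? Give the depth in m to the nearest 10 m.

Working in km (1 km = 1000 m; c in km⁻¹ = c in m⁻¹ × 1000):
Set phi₀ₐ e^(−cₐd) = phi₀ᵦ e^(−cᵦd) ⇒ ln(phi₀ₐ/phi₀ᵦ) = (cₐ − cᵦ)·d
d = ln(0.44/0.6) / (0.24 − 0.53) = -0.3102 / -0.29 = 1.069 km

1070 m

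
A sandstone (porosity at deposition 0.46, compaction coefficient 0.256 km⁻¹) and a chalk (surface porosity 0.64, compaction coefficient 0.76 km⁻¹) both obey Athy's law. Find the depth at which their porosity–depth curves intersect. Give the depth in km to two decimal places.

0.66 km

Set phi₀ₐ e^(−βₐd) = phi₀ᵦ e^(−βᵦd) ⇒ ln(phi₀ₐ/phi₀ᵦ) = (βₐ − βᵦ)·d
d = ln(0.46/0.64) / (0.256 − 0.76) = -0.3302 / -0.504 = 0.655 km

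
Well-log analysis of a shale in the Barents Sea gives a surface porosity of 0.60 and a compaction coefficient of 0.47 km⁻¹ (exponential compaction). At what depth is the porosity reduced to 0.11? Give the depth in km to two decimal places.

Invert Athy's law: Z = ln(phi₀/phi) / β
Z = ln(0.6/0.11) / 0.47 = ln(5.455) / 0.47 = 1.6964 / 0.47 = 3.609 km

3.61 km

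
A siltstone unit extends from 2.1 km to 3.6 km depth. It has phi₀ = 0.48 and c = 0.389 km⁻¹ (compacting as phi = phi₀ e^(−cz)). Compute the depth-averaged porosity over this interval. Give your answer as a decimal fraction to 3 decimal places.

0.161

⟨phi⟩ = (1/(z₂−z₁)) ∫ phi₀ e^(−cz) dz = phi₀·(e^(−c·z₁) − e^(−c·z₂)) / (c·(z₂−z₁))
e^(−0.389×2.1) = 0.4418; e^(−0.389×3.6) = 0.2465
⟨phi⟩ = 0.48 × (0.4418 − 0.2465) / (0.389 × 1.5) = 0.48 × 0.3347 = 0.1607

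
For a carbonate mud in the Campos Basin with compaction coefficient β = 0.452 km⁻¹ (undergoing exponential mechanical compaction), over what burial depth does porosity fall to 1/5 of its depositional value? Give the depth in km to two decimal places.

n/n₀ = 1/5 ⇒ exp(−β·d) = 1/5 ⇒ d = ln(5) / β
d = 1.6094 / 0.452 = 3.561 km

3.56 km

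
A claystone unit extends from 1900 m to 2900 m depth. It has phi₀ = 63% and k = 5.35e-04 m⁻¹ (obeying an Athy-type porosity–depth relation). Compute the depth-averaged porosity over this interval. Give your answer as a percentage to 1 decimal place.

Working in km (1 km = 1000 m; k in km⁻¹ = k in m⁻¹ × 1000):
⟨phi⟩ = (1/(d₂−d₁)) ∫ phi₀ e^(−kd) dd = phi₀·(e^(−k·d₁) − e^(−k·d₂)) / (k·(d₂−d₁))
e^(−0.535×1.9) = 0.3619; e^(−0.535×2.9) = 0.2119
⟨phi⟩ = 0.63 × (0.3619 − 0.2119) / (0.535 × 1) = 0.63 × 0.2802 = 0.1766

17.7%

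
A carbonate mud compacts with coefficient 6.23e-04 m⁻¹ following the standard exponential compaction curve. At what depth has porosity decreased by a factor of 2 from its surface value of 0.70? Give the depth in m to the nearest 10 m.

1110 m

Working in km (1 km = 1000 m; k in km⁻¹ = k in m⁻¹ × 1000):
φ/φ₀ = 1/2 ⇒ exp(−k·z) = 1/2 ⇒ z = ln(2) / k
z = 0.6931 / 0.623 = 1.113 km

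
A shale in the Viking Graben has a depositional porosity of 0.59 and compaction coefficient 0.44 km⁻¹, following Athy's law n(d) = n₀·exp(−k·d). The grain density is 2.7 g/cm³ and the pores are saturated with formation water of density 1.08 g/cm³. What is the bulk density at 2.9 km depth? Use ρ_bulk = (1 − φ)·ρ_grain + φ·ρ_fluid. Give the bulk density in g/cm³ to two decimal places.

2.43 g/cm³

Porosity at depth: n = 0.59·exp(−0.44×2.9) = 0.59×0.2792 = 0.1647
Bulk density: ρ_b = (1−n)ρ_g + n·ρ_f = 0.8353×2.7 + 0.1647×1.08
       = 2.255 + 0.178 = 2.433 g/cm³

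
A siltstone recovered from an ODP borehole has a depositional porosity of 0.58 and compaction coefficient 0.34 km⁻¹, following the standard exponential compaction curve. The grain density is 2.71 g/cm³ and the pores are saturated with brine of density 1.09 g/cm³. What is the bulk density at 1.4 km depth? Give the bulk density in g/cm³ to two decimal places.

Porosity at depth: phi = 0.58·exp(−0.34×1.4) = 0.58×0.6213 = 0.3603
Bulk density: ρ_b = (1−phi)ρ_g + phi·ρ_f = 0.6397×2.71 + 0.3603×1.09
       = 1.733 + 0.393 = 2.126 g/cm³

2.13 g/cm³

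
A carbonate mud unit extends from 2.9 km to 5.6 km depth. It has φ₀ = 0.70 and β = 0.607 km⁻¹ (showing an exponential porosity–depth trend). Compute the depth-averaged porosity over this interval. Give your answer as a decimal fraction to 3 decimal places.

0.059

⟨φ⟩ = (1/(d₂−d₁)) ∫ φ₀ e^(−βd) dd = φ₀·(e^(−β·d₁) − e^(−β·d₂)) / (β·(d₂−d₁))
e^(−0.607×2.9) = 0.1720; e^(−0.607×5.6) = 0.0334
⟨φ⟩ = 0.7 × (0.1720 − 0.0334) / (0.607 × 2.7) = 0.7 × 0.0846 = 0.0592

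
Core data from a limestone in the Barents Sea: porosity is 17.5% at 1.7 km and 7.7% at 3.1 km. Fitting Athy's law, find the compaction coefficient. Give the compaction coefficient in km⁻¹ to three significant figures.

0.586 km⁻¹

Athy: n(z) = n₀ e^(−βz) ⇒ n₁/n₂ = e^{β(z₂−z₁)} ⇒ β = ln(n₁/n₂)/(z₂−z₁)
β = ln(0.175/0.077) / (3.1 − 1.7) = ln(2.273) / 1.4 = 0.8210 / 1.4 = 0.5864 km⁻¹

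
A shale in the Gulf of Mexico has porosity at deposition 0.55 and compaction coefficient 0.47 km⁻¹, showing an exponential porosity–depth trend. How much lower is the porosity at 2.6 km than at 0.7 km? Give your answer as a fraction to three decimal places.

n(0.7) = 0.55·e^(−0.47×0.7) = 0.3958
n(2.6) = 0.55·e^(−0.47×2.6) = 0.1621
Δn = 0.3958 − 0.1621 = 0.2338

0.234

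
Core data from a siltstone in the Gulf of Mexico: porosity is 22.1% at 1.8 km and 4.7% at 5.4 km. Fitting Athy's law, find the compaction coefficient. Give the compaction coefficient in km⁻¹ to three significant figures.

Athy: phi(z) = phi₀ e^(−kz) ⇒ phi₁/phi₂ = e^{k(z₂−z₁)} ⇒ k = ln(phi₁/phi₂)/(z₂−z₁)
k = ln(0.221/0.047) / (5.4 − 1.8) = ln(4.702) / 3.6 = 1.5480 / 3.6 = 0.43 km⁻¹

0.430 km⁻¹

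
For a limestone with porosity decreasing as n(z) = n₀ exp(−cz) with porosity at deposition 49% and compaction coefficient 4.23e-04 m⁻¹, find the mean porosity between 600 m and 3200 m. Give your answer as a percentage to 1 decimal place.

Working in km (1 km = 1000 m; c in km⁻¹ = c in m⁻¹ × 1000):
⟨n⟩ = (1/(z₂−z₁)) ∫ n₀ e^(−cz) dz = n₀·(e^(−c·z₁) − e^(−c·z₂)) / (c·(z₂−z₁))
e^(−0.423×0.6) = 0.7758; e^(−0.423×3.2) = 0.2583
⟨n⟩ = 0.49 × (0.7758 − 0.2583) / (0.423 × 2.6) = 0.49 × 0.4706 = 0.2306

23.1%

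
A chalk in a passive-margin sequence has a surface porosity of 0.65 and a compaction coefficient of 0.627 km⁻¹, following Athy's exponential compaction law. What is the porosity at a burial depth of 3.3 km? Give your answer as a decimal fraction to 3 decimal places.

0.082

φ = φ₀·exp(−k·d) = 0.65 × exp(−0.627 × 3.3) = 0.65 × exp(−2.069)
  = 0.65 × 0.1263 = 0.0821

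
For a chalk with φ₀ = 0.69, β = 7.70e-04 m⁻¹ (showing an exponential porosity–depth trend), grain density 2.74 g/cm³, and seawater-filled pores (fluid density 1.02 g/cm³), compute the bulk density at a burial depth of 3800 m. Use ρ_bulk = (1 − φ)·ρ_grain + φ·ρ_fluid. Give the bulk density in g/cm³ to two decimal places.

Working in km (1 km = 1000 m; β in km⁻¹ = β in m⁻¹ × 1000):
Porosity at depth: φ = 0.69·exp(−0.77×3.8) = 0.69×0.0536 = 0.0370
Bulk density: ρ_b = (1−φ)ρ_g + φ·ρ_f = 0.9630×2.74 + 0.0370×1.02
       = 2.639 + 0.038 = 2.676 g/cm³

2.68 g/cm³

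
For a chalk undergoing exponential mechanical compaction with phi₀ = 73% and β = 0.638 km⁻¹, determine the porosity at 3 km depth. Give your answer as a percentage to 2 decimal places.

phi = phi₀·exp(−β·d) = 0.73 × exp(−0.638 × 3) = 0.73 × exp(−1.914)
  = 0.73 × 0.1475 = 0.1077

10.77%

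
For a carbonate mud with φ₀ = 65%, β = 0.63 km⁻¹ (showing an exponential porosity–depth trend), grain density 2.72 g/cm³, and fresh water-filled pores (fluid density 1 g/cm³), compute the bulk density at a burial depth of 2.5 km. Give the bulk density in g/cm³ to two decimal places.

2.49 g/cm³

Porosity at depth: φ = 0.65·exp(−0.63×2.5) = 0.65×0.2070 = 0.1346
Bulk density: ρ_b = (1−φ)ρ_g + φ·ρ_f = 0.8654×2.72 + 0.1346×1
       = 2.354 + 0.135 = 2.489 g/cm³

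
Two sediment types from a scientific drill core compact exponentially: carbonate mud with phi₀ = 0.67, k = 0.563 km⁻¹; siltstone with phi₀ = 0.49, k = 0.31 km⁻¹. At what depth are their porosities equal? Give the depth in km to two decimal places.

Set phi₀ₐ e^(−kₐd) = phi₀ᵦ e^(−kᵦd) ⇒ ln(phi₀ₐ/phi₀ᵦ) = (kₐ − kᵦ)·d
d = ln(0.67/0.49) / (0.563 − 0.31) = 0.3129 / 0.253 = 1.237 km

1.24 km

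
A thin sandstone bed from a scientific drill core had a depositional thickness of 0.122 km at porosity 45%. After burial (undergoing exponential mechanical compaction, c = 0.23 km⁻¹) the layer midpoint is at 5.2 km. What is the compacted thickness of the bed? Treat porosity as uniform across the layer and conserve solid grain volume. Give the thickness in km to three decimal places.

Porosity at 5.2 km: φ = 0.45·exp(−0.23×5.2) = 0.1361
Solid-volume conservation: h(1−φ) = h₀(1−φ₀) ⇒ h = h₀·(1−φ₀)/(1−φ)
h = 0.122 × (1 − 0.45)/(1 − 0.1361) = 0.122 × 0.6366 = 0.0777 km

0.078 km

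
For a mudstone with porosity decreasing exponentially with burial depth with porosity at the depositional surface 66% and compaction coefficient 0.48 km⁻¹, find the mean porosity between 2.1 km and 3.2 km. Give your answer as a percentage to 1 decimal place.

⟨phi⟩ = (1/(z₂−z₁)) ∫ phi₀ e^(−kz) dz = phi₀·(e^(−k·z₁) − e^(−k·z₂)) / (k·(z₂−z₁))
e^(−0.48×2.1) = 0.3649; e^(−0.48×3.2) = 0.2152
⟨phi⟩ = 0.66 × (0.3649 − 0.2152) / (0.48 × 1.1) = 0.66 × 0.2835 = 0.1871

18.7%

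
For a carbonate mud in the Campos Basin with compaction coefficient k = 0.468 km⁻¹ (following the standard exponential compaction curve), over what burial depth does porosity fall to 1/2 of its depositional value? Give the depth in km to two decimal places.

φ/φ₀ = 1/2 ⇒ exp(−k·d) = 1/2 ⇒ d = ln(2) / k
d = 0.6931 / 0.468 = 1.481 km

1.48 km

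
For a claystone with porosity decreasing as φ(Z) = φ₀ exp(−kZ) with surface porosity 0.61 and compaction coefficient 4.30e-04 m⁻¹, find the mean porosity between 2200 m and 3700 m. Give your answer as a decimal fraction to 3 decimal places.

Working in km (1 km = 1000 m; k in km⁻¹ = k in m⁻¹ × 1000):
⟨φ⟩ = (1/(Z₂−Z₁)) ∫ φ₀ e^(−kZ) dZ = φ₀·(e^(−k·Z₁) − e^(−k·Z₂)) / (k·(Z₂−Z₁))
e^(−0.43×2.2) = 0.3883; e^(−0.43×3.7) = 0.2037
⟨φ⟩ = 0.61 × (0.3883 − 0.2037) / (0.43 × 1.5) = 0.61 × 0.2862 = 0.1746

0.175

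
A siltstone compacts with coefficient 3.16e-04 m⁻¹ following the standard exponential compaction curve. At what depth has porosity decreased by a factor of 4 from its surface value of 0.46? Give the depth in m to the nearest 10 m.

4390 m

Working in km (1 km = 1000 m; c in km⁻¹ = c in m⁻¹ × 1000):
phi/phi₀ = 1/4 ⇒ exp(−c·z) = 1/4 ⇒ z = ln(4) / c
z = 1.3863 / 0.316 = 4.387 km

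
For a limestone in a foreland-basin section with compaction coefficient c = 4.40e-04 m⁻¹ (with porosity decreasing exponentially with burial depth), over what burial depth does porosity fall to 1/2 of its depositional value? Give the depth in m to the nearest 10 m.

Working in km (1 km = 1000 m; c in km⁻¹ = c in m⁻¹ × 1000):
φ/φ₀ = 1/2 ⇒ exp(−c·z) = 1/2 ⇒ z = ln(2) / c
z = 0.6931 / 0.44 = 1.575 km

1580 m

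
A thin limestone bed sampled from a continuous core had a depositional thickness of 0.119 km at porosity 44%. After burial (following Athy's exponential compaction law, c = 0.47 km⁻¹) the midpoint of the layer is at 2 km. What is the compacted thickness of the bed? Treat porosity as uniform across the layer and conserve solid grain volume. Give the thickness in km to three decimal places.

Porosity at 2 km: n = 0.44·exp(−0.47×2) = 0.1719
Solid-volume conservation: h(1−n) = h₀(1−n₀) ⇒ h = h₀·(1−n₀)/(1−n)
h = 0.119 × (1 − 0.44)/(1 − 0.1719) = 0.119 × 0.6762 = 0.0805 km

0.080 km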